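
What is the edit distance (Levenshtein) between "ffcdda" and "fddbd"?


Computing edit distance: "ffcdda" -> "fddbd"
DP table:
           f    d    d    b    d
      0    1    2    3    4    5
  f   1    0    1    2    3    4
  f   2    1    1    2    3    4
  c   3    2    2    2    3    4
  d   4    3    2    2    3    3
  d   5    4    3    2    3    3
  a   6    5    4    3    3    4
Edit distance = dp[6][5] = 4

4


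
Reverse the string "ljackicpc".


Input: ljackicpc
Reading characters right to left:
  Position 8: 'c'
  Position 7: 'p'
  Position 6: 'c'
  Position 5: 'i'
  Position 4: 'k'
  Position 3: 'c'
  Position 2: 'a'
  Position 1: 'j'
  Position 0: 'l'
Reversed: cpcikcajl

cpcikcajl


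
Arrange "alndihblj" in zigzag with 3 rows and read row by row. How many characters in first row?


Zigzag "alndihblj" into 3 rows:
Placing characters:
  'a' => row 0
  'l' => row 1
  'n' => row 2
  'd' => row 1
  'i' => row 0
  'h' => row 1
  'b' => row 2
  'l' => row 1
  'j' => row 0
Rows:
  Row 0: "aij"
  Row 1: "ldhl"
  Row 2: "nb"
First row length: 3

3


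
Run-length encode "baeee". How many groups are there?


Input: baeee
Scanning for consecutive runs:
  Group 1: 'b' x 1 (positions 0-0)
  Group 2: 'a' x 1 (positions 1-1)
  Group 3: 'e' x 3 (positions 2-4)
Total groups: 3

3


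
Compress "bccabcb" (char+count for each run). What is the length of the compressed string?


Input: bccabcb
Runs:
  'b' x 1 => "b1"
  'c' x 2 => "c2"
  'a' x 1 => "a1"
  'b' x 1 => "b1"
  'c' x 1 => "c1"
  'b' x 1 => "b1"
Compressed: "b1c2a1b1c1b1"
Compressed length: 12

12


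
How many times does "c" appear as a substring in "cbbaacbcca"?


Searching for "c" in "cbbaacbcca"
Scanning each position:
  Position 0: "c" => MATCH
  Position 1: "b" => no
  Position 2: "b" => no
  Position 3: "a" => no
  Position 4: "a" => no
  Position 5: "c" => MATCH
  Position 6: "b" => no
  Position 7: "c" => MATCH
  Position 8: "c" => MATCH
  Position 9: "a" => no
Total occurrences: 4

4


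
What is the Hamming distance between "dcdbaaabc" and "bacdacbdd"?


Comparing "dcdbaaabc" and "bacdacbdd" position by position:
  Position 0: 'd' vs 'b' => differ
  Position 1: 'c' vs 'a' => differ
  Position 2: 'd' vs 'c' => differ
  Position 3: 'b' vs 'd' => differ
  Position 4: 'a' vs 'a' => same
  Position 5: 'a' vs 'c' => differ
  Position 6: 'a' vs 'b' => differ
  Position 7: 'b' vs 'd' => differ
  Position 8: 'c' vs 'd' => differ
Total differences (Hamming distance): 8

8


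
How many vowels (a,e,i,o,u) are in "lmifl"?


Input: lmifl
Checking each character:
  'l' at position 0: consonant
  'm' at position 1: consonant
  'i' at position 2: vowel (running total: 1)
  'f' at position 3: consonant
  'l' at position 4: consonant
Total vowels: 1

1


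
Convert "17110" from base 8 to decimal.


Input: "17110" in base 8
Positional expansion:
  Digit '1' (value 1) x 8^4 = 4096
  Digit '7' (value 7) x 8^3 = 3584
  Digit '1' (value 1) x 8^2 = 64
  Digit '1' (value 1) x 8^1 = 8
  Digit '0' (value 0) x 8^0 = 0
Sum = 7752

7752


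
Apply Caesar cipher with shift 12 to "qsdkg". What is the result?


Caesar cipher: shift "qsdkg" by 12
  'q' (pos 16) + 12 = pos 2 = 'c'
  's' (pos 18) + 12 = pos 4 = 'e'
  'd' (pos 3) + 12 = pos 15 = 'p'
  'k' (pos 10) + 12 = pos 22 = 'w'
  'g' (pos 6) + 12 = pos 18 = 's'
Result: cepws

cepws


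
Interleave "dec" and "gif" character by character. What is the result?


Interleaving "dec" and "gif":
  Position 0: 'd' from first, 'g' from second => "dg"
  Position 1: 'e' from first, 'i' from second => "ei"
  Position 2: 'c' from first, 'f' from second => "cf"
Result: dgeicf

dgeicf


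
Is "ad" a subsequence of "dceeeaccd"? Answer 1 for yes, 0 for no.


Check if "ad" is a subsequence of "dceeeaccd"
Greedy scan:
  Position 0 ('d'): no match needed
  Position 1 ('c'): no match needed
  Position 2 ('e'): no match needed
  Position 3 ('e'): no match needed
  Position 4 ('e'): no match needed
  Position 5 ('a'): matches sub[0] = 'a'
  Position 6 ('c'): no match needed
  Position 7 ('c'): no match needed
  Position 8 ('d'): matches sub[1] = 'd'
All 2 characters matched => is a subsequence

1


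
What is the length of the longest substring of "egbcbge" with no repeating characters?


Input: "egbcbge"
Sliding window (track last position of each char):
  Position 0 ('e'): window [0,0] length 1 -- new best
  Position 1 ('g'): window [0,1] length 2 -- new best
  Position 2 ('b'): window [0,2] length 3 -- new best
  Position 3 ('c'): window [0,3] length 4 -- new best
  Position 4 ('b'): repeat (last at 2), move window start to 3
  Position 4 ('b'): window [3,4] length 2
  Position 5 ('g'): window [3,5] length 3
  Position 6 ('e'): window [3,6] length 4
Longest substring with no repeats: "egbc" with length 4

4


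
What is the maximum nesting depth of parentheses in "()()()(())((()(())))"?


Input: "()()()(())((()(())))"
Tracking depth:
  Position 0 '(': depth becomes 1
  Position 1 ')': depth becomes 0
  Position 2 '(': depth becomes 1
  Position 3 ')': depth becomes 0
  Position 4 '(': depth becomes 1
  Position 5 ')': depth becomes 0
  Position 6 '(': depth becomes 1
  Position 7 '(': depth becomes 2
  Position 8 ')': depth becomes 1
  Position 9 ')': depth becomes 0
  Position 10 '(': depth becomes 1
  Position 11 '(': depth becomes 2
  Position 12 '(': depth becomes 3
  Position 13 ')': depth becomes 2
  Position 14 '(': depth becomes 3
  Position 15 '(': depth becomes 4
  Position 16 ')': depth becomes 3
  Position 17 ')': depth becomes 2
  Position 18 ')': depth becomes 1
  Position 19 ')': depth becomes 0
Maximum depth reached: 4

4


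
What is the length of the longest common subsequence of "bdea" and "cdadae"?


LCS of "bdea" and "cdadae"
DP table:
           c    d    a    d    a    e
      0    0    0    0    0    0    0
  b   0    0    0    0    0    0    0
  d   0    0    1    1    1    1    1
  e   0    0    1    1    1    1    2
  a   0    0    1    2    2    2    2
LCS length = dp[4][6] = 2

2


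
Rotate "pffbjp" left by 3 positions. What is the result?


Input: "pffbjp", rotate left by 3
First 3 characters: "pff"
Remaining characters: "bjp"
Concatenate remaining + first: "bjp" + "pff" = "bjppff"

bjppff


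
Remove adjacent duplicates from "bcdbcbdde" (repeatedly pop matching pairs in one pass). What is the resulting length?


Input: bcdbcbdde
Stack-based adjacent duplicate removal:
  Read 'b': push. Stack: b
  Read 'c': push. Stack: bc
  Read 'd': push. Stack: bcd
  Read 'b': push. Stack: bcdb
  Read 'c': push. Stack: bcdbc
  Read 'b': push. Stack: bcdbcb
  Read 'd': push. Stack: bcdbcbd
  Read 'd': matches stack top 'd' => pop. Stack: bcdbcb
  Read 'e': push. Stack: bcdbcbe
Final stack: "bcdbcbe" (length 7)

7


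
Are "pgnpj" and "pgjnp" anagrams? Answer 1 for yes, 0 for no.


Strings: "pgnpj", "pgjnp"
Sorted first:  gjnpp
Sorted second: gjnpp
Sorted forms match => anagrams

1


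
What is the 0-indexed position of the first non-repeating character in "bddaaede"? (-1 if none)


Input: bddaaede
Character frequencies:
  'a': 2
  'b': 1
  'd': 3
  'e': 2
Scanning left to right for freq == 1:
  Position 0 ('b'): unique! => answer = 0

0


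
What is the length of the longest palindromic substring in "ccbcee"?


Input: "ccbcee"
Checking substrings for palindromes:
  [1:4] "cbc" (len 3) => palindrome
  [0:2] "cc" (len 2) => palindrome
  [4:6] "ee" (len 2) => palindrome
Longest palindromic substring: "cbc" with length 3

3


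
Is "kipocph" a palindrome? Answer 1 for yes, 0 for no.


Input: kipocph
Reversed: hpcopik
  Compare pos 0 ('k') with pos 6 ('h'): MISMATCH
  Compare pos 1 ('i') with pos 5 ('p'): MISMATCH
  Compare pos 2 ('p') with pos 4 ('c'): MISMATCH
Result: not a palindrome

0


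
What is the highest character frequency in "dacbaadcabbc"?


Input: dacbaadcabbc
Character counts:
  'a': 4
  'b': 3
  'c': 3
  'd': 2
Maximum frequency: 4

4


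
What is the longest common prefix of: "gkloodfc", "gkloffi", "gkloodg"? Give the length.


Words: gkloodfc, gkloffi, gkloodg
  Position 0: all 'g' => match
  Position 1: all 'k' => match
  Position 2: all 'l' => match
  Position 3: all 'o' => match
  Position 4: ('o', 'f', 'o') => mismatch, stop
LCP = "gklo" (length 4)

4


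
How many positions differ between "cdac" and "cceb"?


Comparing "cdac" and "cceb" position by position:
  Position 0: 'c' vs 'c' => same
  Position 1: 'd' vs 'c' => DIFFER
  Position 2: 'a' vs 'e' => DIFFER
  Position 3: 'c' vs 'b' => DIFFER
Positions that differ: 3

3


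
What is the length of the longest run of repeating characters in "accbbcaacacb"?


Input: "accbbcaacacb"
Scanning for longest run:
  Position 1 ('c'): new char, reset run to 1
  Position 2 ('c'): continues run of 'c', length=2
  Position 3 ('b'): new char, reset run to 1
  Position 4 ('b'): continues run of 'b', length=2
  Position 5 ('c'): new char, reset run to 1
  Position 6 ('a'): new char, reset run to 1
  Position 7 ('a'): continues run of 'a', length=2
  Position 8 ('c'): new char, reset run to 1
  Position 9 ('a'): new char, reset run to 1
  Position 10 ('c'): new char, reset run to 1
  Position 11 ('b'): new char, reset run to 1
Longest run: 'c' with length 2

2


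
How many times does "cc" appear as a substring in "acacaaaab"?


Searching for "cc" in "acacaaaab"
Scanning each position:
  Position 0: "ac" => no
  Position 1: "ca" => no
  Position 2: "ac" => no
  Position 3: "ca" => no
  Position 4: "aa" => no
  Position 5: "aa" => no
  Position 6: "aa" => no
  Position 7: "ab" => no
Total occurrences: 0

0


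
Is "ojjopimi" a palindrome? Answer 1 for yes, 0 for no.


Input: ojjopimi
Reversed: imipojjo
  Compare pos 0 ('o') with pos 7 ('i'): MISMATCH
  Compare pos 1 ('j') with pos 6 ('m'): MISMATCH
  Compare pos 2 ('j') with pos 5 ('i'): MISMATCH
  Compare pos 3 ('o') with pos 4 ('p'): MISMATCH
Result: not a palindrome

0


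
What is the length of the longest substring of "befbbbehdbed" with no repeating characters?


Input: "befbbbehdbed"
Sliding window (track last position of each char):
  Position 0 ('b'): window [0,0] length 1 -- new best
  Position 1 ('e'): window [0,1] length 2 -- new best
  Position 2 ('f'): window [0,2] length 3 -- new best
  Position 3 ('b'): repeat (last at 0), move window start to 1
  Position 3 ('b'): window [1,3] length 3
  Position 4 ('b'): repeat (last at 3), move window start to 4
  Position 4 ('b'): window [4,4] length 1
  Position 5 ('b'): repeat (last at 4), move window start to 5
  Position 5 ('b'): window [5,5] length 1
  Position 6 ('e'): window [5,6] length 2
  Position 7 ('h'): window [5,7] length 3
  Position 8 ('d'): window [5,8] length 4 -- new best
  Position 9 ('b'): repeat (last at 5), move window start to 6
  Position 9 ('b'): window [6,9] length 4
  Position 10 ('e'): repeat (last at 6), move window start to 7
  Position 10 ('e'): window [7,10] length 4
  Position 11 ('d'): repeat (last at 8), move window start to 9
  Position 11 ('d'): window [9,11] length 3
Longest substring with no repeats: "behd" with length 4

4


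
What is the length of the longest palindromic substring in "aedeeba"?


Input: "aedeeba"
Checking substrings for palindromes:
  [1:4] "ede" (len 3) => palindrome
  [3:5] "ee" (len 2) => palindrome
Longest palindromic substring: "ede" with length 3

3


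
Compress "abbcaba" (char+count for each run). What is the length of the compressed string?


Input: abbcaba
Runs:
  'a' x 1 => "a1"
  'b' x 2 => "b2"
  'c' x 1 => "c1"
  'a' x 1 => "a1"
  'b' x 1 => "b1"
  'a' x 1 => "a1"
Compressed: "a1b2c1a1b1a1"
Compressed length: 12

12


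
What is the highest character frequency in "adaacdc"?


Input: adaacdc
Character counts:
  'a': 3
  'c': 2
  'd': 2
Maximum frequency: 3

3


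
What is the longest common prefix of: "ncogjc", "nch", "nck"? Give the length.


Words: ncogjc, nch, nck
  Position 0: all 'n' => match
  Position 1: all 'c' => match
  Position 2: ('o', 'h', 'k') => mismatch, stop
LCP = "nc" (length 2)

2


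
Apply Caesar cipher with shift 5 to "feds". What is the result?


Caesar cipher: shift "feds" by 5
  'f' (pos 5) + 5 = pos 10 = 'k'
  'e' (pos 4) + 5 = pos 9 = 'j'
  'd' (pos 3) + 5 = pos 8 = 'i'
  's' (pos 18) + 5 = pos 23 = 'x'
Result: kjix

kjix


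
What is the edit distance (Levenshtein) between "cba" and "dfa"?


Computing edit distance: "cba" -> "dfa"
DP table:
           d    f    a
      0    1    2    3
  c   1    1    2    3
  b   2    2    2    3
  a   3    3    3    2
Edit distance = dp[3][3] = 2

2


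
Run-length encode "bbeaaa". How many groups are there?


Input: bbeaaa
Scanning for consecutive runs:
  Group 1: 'b' x 2 (positions 0-1)
  Group 2: 'e' x 1 (positions 2-2)
  Group 3: 'a' x 3 (positions 3-5)
Total groups: 3

3


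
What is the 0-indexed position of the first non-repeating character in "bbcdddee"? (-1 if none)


Input: bbcdddee
Character frequencies:
  'b': 2
  'c': 1
  'd': 3
  'e': 2
Scanning left to right for freq == 1:
  Position 0 ('b'): freq=2, skip
  Position 1 ('b'): freq=2, skip
  Position 2 ('c'): unique! => answer = 2

2


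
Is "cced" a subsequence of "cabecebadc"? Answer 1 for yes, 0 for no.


Check if "cced" is a subsequence of "cabecebadc"
Greedy scan:
  Position 0 ('c'): matches sub[0] = 'c'
  Position 1 ('a'): no match needed
  Position 2 ('b'): no match needed
  Position 3 ('e'): no match needed
  Position 4 ('c'): matches sub[1] = 'c'
  Position 5 ('e'): matches sub[2] = 'e'
  Position 6 ('b'): no match needed
  Position 7 ('a'): no match needed
  Position 8 ('d'): matches sub[3] = 'd'
  Position 9 ('c'): no match needed
All 4 characters matched => is a subsequence

1


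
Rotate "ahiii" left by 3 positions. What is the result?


Input: "ahiii", rotate left by 3
First 3 characters: "ahi"
Remaining characters: "ii"
Concatenate remaining + first: "ii" + "ahi" = "iiahi"

iiahi


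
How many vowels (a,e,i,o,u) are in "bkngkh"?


Input: bkngkh
Checking each character:
  'b' at position 0: consonant
  'k' at position 1: consonant
  'n' at position 2: consonant
  'g' at position 3: consonant
  'k' at position 4: consonant
  'h' at position 5: consonant
Total vowels: 0

0


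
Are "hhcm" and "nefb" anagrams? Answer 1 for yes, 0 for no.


Strings: "hhcm", "nefb"
Sorted first:  chhm
Sorted second: befn
Differ at position 0: 'c' vs 'b' => not anagrams

0


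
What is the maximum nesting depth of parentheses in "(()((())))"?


Input: "(()((())))"
Tracking depth:
  Position 0 '(': depth becomes 1
  Position 1 '(': depth becomes 2
  Position 2 ')': depth becomes 1
  Position 3 '(': depth becomes 2
  Position 4 '(': depth becomes 3
  Position 5 '(': depth becomes 4
  Position 6 ')': depth becomes 3
  Position 7 ')': depth becomes 2
  Position 8 ')': depth becomes 1
  Position 9 ')': depth becomes 0
Maximum depth reached: 4

4


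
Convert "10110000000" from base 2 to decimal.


Input: "10110000000" in base 2
Positional expansion:
  Digit '1' (value 1) x 2^10 = 1024
  Digit '0' (value 0) x 2^9 = 0
  Digit '1' (value 1) x 2^8 = 256
  Digit '1' (value 1) x 2^7 = 128
  Digit '0' (value 0) x 2^6 = 0
  Digit '0' (value 0) x 2^5 = 0
  Digit '0' (value 0) x 2^4 = 0
  Digit '0' (value 0) x 2^3 = 0
  Digit '0' (value 0) x 2^2 = 0
  Digit '0' (value 0) x 2^1 = 0
  Digit '0' (value 0) x 2^0 = 0
Sum = 1408

1408


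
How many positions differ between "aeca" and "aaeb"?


Comparing "aeca" and "aaeb" position by position:
  Position 0: 'a' vs 'a' => same
  Position 1: 'e' vs 'a' => DIFFER
  Position 2: 'c' vs 'e' => DIFFER
  Position 3: 'a' vs 'b' => DIFFER
Positions that differ: 3

3


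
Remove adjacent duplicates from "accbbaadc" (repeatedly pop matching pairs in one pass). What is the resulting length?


Input: accbbaadc
Stack-based adjacent duplicate removal:
  Read 'a': push. Stack: a
  Read 'c': push. Stack: ac
  Read 'c': matches stack top 'c' => pop. Stack: a
  Read 'b': push. Stack: ab
  Read 'b': matches stack top 'b' => pop. Stack: a
  Read 'a': matches stack top 'a' => pop. Stack: (empty)
  Read 'a': push. Stack: a
  Read 'd': push. Stack: ad
  Read 'c': push. Stack: adc
Final stack: "adc" (length 3)

3


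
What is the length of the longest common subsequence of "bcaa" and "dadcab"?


LCS of "bcaa" and "dadcab"
DP table:
           d    a    d    c    a    b
      0    0    0    0    0    0    0
  b   0    0    0    0    0    0    1
  c   0    0    0    0    1    1    1
  a   0    0    1    1    1    2    2
  a   0    0    1    1    1    2    2
LCS length = dp[4][6] = 2

2


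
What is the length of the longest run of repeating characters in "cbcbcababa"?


Input: "cbcbcababa"
Scanning for longest run:
  Position 1 ('b'): new char, reset run to 1
  Position 2 ('c'): new char, reset run to 1
  Position 3 ('b'): new char, reset run to 1
  Position 4 ('c'): new char, reset run to 1
  Position 5 ('a'): new char, reset run to 1
  Position 6 ('b'): new char, reset run to 1
  Position 7 ('a'): new char, reset run to 1
  Position 8 ('b'): new char, reset run to 1
  Position 9 ('a'): new char, reset run to 1
Longest run: 'c' with length 1

1


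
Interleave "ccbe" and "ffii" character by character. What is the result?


Interleaving "ccbe" and "ffii":
  Position 0: 'c' from first, 'f' from second => "cf"
  Position 1: 'c' from first, 'f' from second => "cf"
  Position 2: 'b' from first, 'i' from second => "bi"
  Position 3: 'e' from first, 'i' from second => "ei"
Result: cfcfbiei

cfcfbiei


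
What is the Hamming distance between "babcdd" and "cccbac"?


Comparing "babcdd" and "cccbac" position by position:
  Position 0: 'b' vs 'c' => differ
  Position 1: 'a' vs 'c' => differ
  Position 2: 'b' vs 'c' => differ
  Position 3: 'c' vs 'b' => differ
  Position 4: 'd' vs 'a' => differ
  Position 5: 'd' vs 'c' => differ
Total differences (Hamming distance): 6

6


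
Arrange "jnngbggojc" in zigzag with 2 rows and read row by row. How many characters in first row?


Zigzag "jnngbggojc" into 2 rows:
Placing characters:
  'j' => row 0
  'n' => row 1
  'n' => row 0
  'g' => row 1
  'b' => row 0
  'g' => row 1
  'g' => row 0
  'o' => row 1
  'j' => row 0
  'c' => row 1
Rows:
  Row 0: "jnbgj"
  Row 1: "nggoc"
First row length: 5

5


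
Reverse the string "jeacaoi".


Input: jeacaoi
Reading characters right to left:
  Position 6: 'i'
  Position 5: 'o'
  Position 4: 'a'
  Position 3: 'c'
  Position 2: 'a'
  Position 1: 'e'
  Position 0: 'j'
Reversed: ioacaej

ioacaej


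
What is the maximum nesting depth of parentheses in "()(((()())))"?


Input: "()(((()())))"
Tracking depth:
  Position 0 '(': depth becomes 1
  Position 1 ')': depth becomes 0
  Position 2 '(': depth becomes 1
  Position 3 '(': depth becomes 2
  Position 4 '(': depth becomes 3
  Position 5 '(': depth becomes 4
  Position 6 ')': depth becomes 3
  Position 7 '(': depth becomes 4
  Position 8 ')': depth becomes 3
  Position 9 ')': depth becomes 2
  Position 10 ')': depth becomes 1
  Position 11 ')': depth becomes 0
Maximum depth reached: 4

4


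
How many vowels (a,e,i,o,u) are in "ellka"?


Input: ellka
Checking each character:
  'e' at position 0: vowel (running total: 1)
  'l' at position 1: consonant
  'l' at position 2: consonant
  'k' at position 3: consonant
  'a' at position 4: vowel (running total: 2)
Total vowels: 2

2


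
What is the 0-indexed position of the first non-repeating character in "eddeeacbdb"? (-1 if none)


Input: eddeeacbdb
Character frequencies:
  'a': 1
  'b': 2
  'c': 1
  'd': 3
  'e': 3
Scanning left to right for freq == 1:
  Position 0 ('e'): freq=3, skip
  Position 1 ('d'): freq=3, skip
  Position 2 ('d'): freq=3, skip
  Position 3 ('e'): freq=3, skip
  Position 4 ('e'): freq=3, skip
  Position 5 ('a'): unique! => answer = 5

5


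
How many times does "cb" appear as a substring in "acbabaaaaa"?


Searching for "cb" in "acbabaaaaa"
Scanning each position:
  Position 0: "ac" => no
  Position 1: "cb" => MATCH
  Position 2: "ba" => no
  Position 3: "ab" => no
  Position 4: "ba" => no
  Position 5: "aa" => no
  Position 6: "aa" => no
  Position 7: "aa" => no
  Position 8: "aa" => no
Total occurrences: 1

1


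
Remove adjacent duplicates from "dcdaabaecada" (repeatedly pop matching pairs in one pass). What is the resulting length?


Input: dcdaabaecada
Stack-based adjacent duplicate removal:
  Read 'd': push. Stack: d
  Read 'c': push. Stack: dc
  Read 'd': push. Stack: dcd
  Read 'a': push. Stack: dcda
  Read 'a': matches stack top 'a' => pop. Stack: dcd
  Read 'b': push. Stack: dcdb
  Read 'a': push. Stack: dcdba
  Read 'e': push. Stack: dcdbae
  Read 'c': push. Stack: dcdbaec
  Read 'a': push. Stack: dcdbaeca
  Read 'd': push. Stack: dcdbaecad
  Read 'a': push. Stack: dcdbaecada
Final stack: "dcdbaecada" (length 10)

10


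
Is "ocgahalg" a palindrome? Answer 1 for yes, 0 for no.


Input: ocgahalg
Reversed: glahagco
  Compare pos 0 ('o') with pos 7 ('g'): MISMATCH
  Compare pos 1 ('c') with pos 6 ('l'): MISMATCH
  Compare pos 2 ('g') with pos 5 ('a'): MISMATCH
  Compare pos 3 ('a') with pos 4 ('h'): MISMATCH
Result: not a palindrome

0


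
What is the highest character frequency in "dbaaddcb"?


Input: dbaaddcb
Character counts:
  'a': 2
  'b': 2
  'c': 1
  'd': 3
Maximum frequency: 3

3


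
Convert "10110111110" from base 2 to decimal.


Input: "10110111110" in base 2
Positional expansion:
  Digit '1' (value 1) x 2^10 = 1024
  Digit '0' (value 0) x 2^9 = 0
  Digit '1' (value 1) x 2^8 = 256
  Digit '1' (value 1) x 2^7 = 128
  Digit '0' (value 0) x 2^6 = 0
  Digit '1' (value 1) x 2^5 = 32
  Digit '1' (value 1) x 2^4 = 16
  Digit '1' (value 1) x 2^3 = 8
  Digit '1' (value 1) x 2^2 = 4
  Digit '1' (value 1) x 2^1 = 2
  Digit '0' (value 0) x 2^0 = 0
Sum = 1470

1470


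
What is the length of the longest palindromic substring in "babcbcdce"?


Input: "babcbcdce"
Checking substrings for palindromes:
  [0:3] "bab" (len 3) => palindrome
  [2:5] "bcb" (len 3) => palindrome
  [3:6] "cbc" (len 3) => palindrome
  [5:8] "cdc" (len 3) => palindrome
Longest palindromic substring: "bab" with length 3

3


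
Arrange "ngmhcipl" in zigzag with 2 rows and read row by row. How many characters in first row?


Zigzag "ngmhcipl" into 2 rows:
Placing characters:
  'n' => row 0
  'g' => row 1
  'm' => row 0
  'h' => row 1
  'c' => row 0
  'i' => row 1
  'p' => row 0
  'l' => row 1
Rows:
  Row 0: "nmcp"
  Row 1: "ghil"
First row length: 4

4


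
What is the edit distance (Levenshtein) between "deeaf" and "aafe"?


Computing edit distance: "deeaf" -> "aafe"
DP table:
           a    a    f    e
      0    1    2    3    4
  d   1    1    2    3    4
  e   2    2    2    3    3
  e   3    3    3    3    3
  a   4    3    3    4    4
  f   5    4    4    3    4
Edit distance = dp[5][4] = 4

4


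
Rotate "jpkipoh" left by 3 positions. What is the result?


Input: "jpkipoh", rotate left by 3
First 3 characters: "jpk"
Remaining characters: "ipoh"
Concatenate remaining + first: "ipoh" + "jpk" = "ipohjpk"

ipohjpk


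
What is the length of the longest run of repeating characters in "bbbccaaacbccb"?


Input: "bbbccaaacbccb"
Scanning for longest run:
  Position 1 ('b'): continues run of 'b', length=2
  Position 2 ('b'): continues run of 'b', length=3
  Position 3 ('c'): new char, reset run to 1
  Position 4 ('c'): continues run of 'c', length=2
  Position 5 ('a'): new char, reset run to 1
  Position 6 ('a'): continues run of 'a', length=2
  Position 7 ('a'): continues run of 'a', length=3
  Position 8 ('c'): new char, reset run to 1
  Position 9 ('b'): new char, reset run to 1
  Position 10 ('c'): new char, reset run to 1
  Position 11 ('c'): continues run of 'c', length=2
  Position 12 ('b'): new char, reset run to 1
Longest run: 'b' with length 3

3


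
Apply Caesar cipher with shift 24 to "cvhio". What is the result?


Caesar cipher: shift "cvhio" by 24
  'c' (pos 2) + 24 = pos 0 = 'a'
  'v' (pos 21) + 24 = pos 19 = 't'
  'h' (pos 7) + 24 = pos 5 = 'f'
  'i' (pos 8) + 24 = pos 6 = 'g'
  'o' (pos 14) + 24 = pos 12 = 'm'
Result: atfgm

atfgm


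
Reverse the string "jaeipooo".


Input: jaeipooo
Reading characters right to left:
  Position 7: 'o'
  Position 6: 'o'
  Position 5: 'o'
  Position 4: 'p'
  Position 3: 'i'
  Position 2: 'e'
  Position 1: 'a'
  Position 0: 'j'
Reversed: ooopieaj

ooopieaj


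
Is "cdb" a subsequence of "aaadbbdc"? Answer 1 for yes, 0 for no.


Check if "cdb" is a subsequence of "aaadbbdc"
Greedy scan:
  Position 0 ('a'): no match needed
  Position 1 ('a'): no match needed
  Position 2 ('a'): no match needed
  Position 3 ('d'): no match needed
  Position 4 ('b'): no match needed
  Position 5 ('b'): no match needed
  Position 6 ('d'): no match needed
  Position 7 ('c'): matches sub[0] = 'c'
Only matched 1/3 characters => not a subsequence

0


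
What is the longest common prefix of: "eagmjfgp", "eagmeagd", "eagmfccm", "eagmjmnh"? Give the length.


Words: eagmjfgp, eagmeagd, eagmfccm, eagmjmnh
  Position 0: all 'e' => match
  Position 1: all 'a' => match
  Position 2: all 'g' => match
  Position 3: all 'm' => match
  Position 4: ('j', 'e', 'f', 'j') => mismatch, stop
LCP = "eagm" (length 4)

4


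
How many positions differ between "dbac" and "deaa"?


Comparing "dbac" and "deaa" position by position:
  Position 0: 'd' vs 'd' => same
  Position 1: 'b' vs 'e' => DIFFER
  Position 2: 'a' vs 'a' => same
  Position 3: 'c' vs 'a' => DIFFER
Positions that differ: 2

2


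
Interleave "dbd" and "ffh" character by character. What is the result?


Interleaving "dbd" and "ffh":
  Position 0: 'd' from first, 'f' from second => "df"
  Position 1: 'b' from first, 'f' from second => "bf"
  Position 2: 'd' from first, 'h' from second => "dh"
Result: dfbfdh

dfbfdh


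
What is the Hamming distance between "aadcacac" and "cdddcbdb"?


Comparing "aadcacac" and "cdddcbdb" position by position:
  Position 0: 'a' vs 'c' => differ
  Position 1: 'a' vs 'd' => differ
  Position 2: 'd' vs 'd' => same
  Position 3: 'c' vs 'd' => differ
  Position 4: 'a' vs 'c' => differ
  Position 5: 'c' vs 'b' => differ
  Position 6: 'a' vs 'd' => differ
  Position 7: 'c' vs 'b' => differ
Total differences (Hamming distance): 7

7


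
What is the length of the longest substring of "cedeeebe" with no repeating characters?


Input: "cedeeebe"
Sliding window (track last position of each char):
  Position 0 ('c'): window [0,0] length 1 -- new best
  Position 1 ('e'): window [0,1] length 2 -- new best
  Position 2 ('d'): window [0,2] length 3 -- new best
  Position 3 ('e'): repeat (last at 1), move window start to 2
  Position 3 ('e'): window [2,3] length 2
  Position 4 ('e'): repeat (last at 3), move window start to 4
  Position 4 ('e'): window [4,4] length 1
  Position 5 ('e'): repeat (last at 4), move window start to 5
  Position 5 ('e'): window [5,5] length 1
  Position 6 ('b'): window [5,6] length 2
  Position 7 ('e'): repeat (last at 5), move window start to 6
  Position 7 ('e'): window [6,7] length 2
Longest substring with no repeats: "ced" with length 3

3


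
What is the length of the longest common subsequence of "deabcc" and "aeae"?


LCS of "deabcc" and "aeae"
DP table:
           a    e    a    e
      0    0    0    0    0
  d   0    0    0    0    0
  e   0    0    1    1    1
  a   0    1    1    2    2
  b   0    1    1    2    2
  c   0    1    1    2    2
  c   0    1    1    2    2
LCS length = dp[6][4] = 2

2


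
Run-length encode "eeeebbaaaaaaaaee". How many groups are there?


Input: eeeebbaaaaaaaaee
Scanning for consecutive runs:
  Group 1: 'e' x 4 (positions 0-3)
  Group 2: 'b' x 2 (positions 4-5)
  Group 3: 'a' x 8 (positions 6-13)
  Group 4: 'e' x 2 (positions 14-15)
Total groups: 4

4


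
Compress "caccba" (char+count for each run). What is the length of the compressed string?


Input: caccba
Runs:
  'c' x 1 => "c1"
  'a' x 1 => "a1"
  'c' x 2 => "c2"
  'b' x 1 => "b1"
  'a' x 1 => "a1"
Compressed: "c1a1c2b1a1"
Compressed length: 10

10


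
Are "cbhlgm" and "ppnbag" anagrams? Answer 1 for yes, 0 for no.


Strings: "cbhlgm", "ppnbag"
Sorted first:  bcghlm
Sorted second: abgnpp
Differ at position 0: 'b' vs 'a' => not anagrams

0


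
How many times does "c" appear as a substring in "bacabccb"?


Searching for "c" in "bacabccb"
Scanning each position:
  Position 0: "b" => no
  Position 1: "a" => no
  Position 2: "c" => MATCH
  Position 3: "a" => no
  Position 4: "b" => no
  Position 5: "c" => MATCH
  Position 6: "c" => MATCH
  Position 7: "b" => no
Total occurrences: 3

3


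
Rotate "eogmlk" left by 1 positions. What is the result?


Input: "eogmlk", rotate left by 1
First 1 characters: "e"
Remaining characters: "ogmlk"
Concatenate remaining + first: "ogmlk" + "e" = "ogmlke"

ogmlke


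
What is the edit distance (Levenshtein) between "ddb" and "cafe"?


Computing edit distance: "ddb" -> "cafe"
DP table:
           c    a    f    e
      0    1    2    3    4
  d   1    1    2    3    4
  d   2    2    2    3    4
  b   3    3    3    3    4
Edit distance = dp[3][4] = 4

4


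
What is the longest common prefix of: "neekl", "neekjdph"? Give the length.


Words: neekl, neekjdph
  Position 0: all 'n' => match
  Position 1: all 'e' => match
  Position 2: all 'e' => match
  Position 3: all 'k' => match
  Position 4: ('l', 'j') => mismatch, stop
LCP = "neek" (length 4)

4


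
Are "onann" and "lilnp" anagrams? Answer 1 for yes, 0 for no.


Strings: "onann", "lilnp"
Sorted first:  annno
Sorted second: illnp
Differ at position 0: 'a' vs 'i' => not anagrams

0


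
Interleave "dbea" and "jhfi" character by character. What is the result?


Interleaving "dbea" and "jhfi":
  Position 0: 'd' from first, 'j' from second => "dj"
  Position 1: 'b' from first, 'h' from second => "bh"
  Position 2: 'e' from first, 'f' from second => "ef"
  Position 3: 'a' from first, 'i' from second => "ai"
Result: djbhefai

djbhefai


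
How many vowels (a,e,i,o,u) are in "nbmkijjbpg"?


Input: nbmkijjbpg
Checking each character:
  'n' at position 0: consonant
  'b' at position 1: consonant
  'm' at position 2: consonant
  'k' at position 3: consonant
  'i' at position 4: vowel (running total: 1)
  'j' at position 5: consonant
  'j' at position 6: consonant
  'b' at position 7: consonant
  'p' at position 8: consonant
  'g' at position 9: consonant
Total vowels: 1

1


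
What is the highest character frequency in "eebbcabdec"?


Input: eebbcabdec
Character counts:
  'a': 1
  'b': 3
  'c': 2
  'd': 1
  'e': 3
Maximum frequency: 3

3


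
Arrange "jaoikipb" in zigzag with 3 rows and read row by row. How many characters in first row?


Zigzag "jaoikipb" into 3 rows:
Placing characters:
  'j' => row 0
  'a' => row 1
  'o' => row 2
  'i' => row 1
  'k' => row 0
  'i' => row 1
  'p' => row 2
  'b' => row 1
Rows:
  Row 0: "jk"
  Row 1: "aiib"
  Row 2: "op"
First row length: 2

2


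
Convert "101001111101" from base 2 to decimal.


Input: "101001111101" in base 2
Positional expansion:
  Digit '1' (value 1) x 2^11 = 2048
  Digit '0' (value 0) x 2^10 = 0
  Digit '1' (value 1) x 2^9 = 512
  Digit '0' (value 0) x 2^8 = 0
  Digit '0' (value 0) x 2^7 = 0
  Digit '1' (value 1) x 2^6 = 64
  Digit '1' (value 1) x 2^5 = 32
  Digit '1' (value 1) x 2^4 = 16
  Digit '1' (value 1) x 2^3 = 8
  Digit '1' (value 1) x 2^2 = 4
  Digit '0' (value 0) x 2^1 = 0
  Digit '1' (value 1) x 2^0 = 1
Sum = 2685

2685


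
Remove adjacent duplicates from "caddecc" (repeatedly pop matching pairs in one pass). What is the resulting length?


Input: caddecc
Stack-based adjacent duplicate removal:
  Read 'c': push. Stack: c
  Read 'a': push. Stack: ca
  Read 'd': push. Stack: cad
  Read 'd': matches stack top 'd' => pop. Stack: ca
  Read 'e': push. Stack: cae
  Read 'c': push. Stack: caec
  Read 'c': matches stack top 'c' => pop. Stack: cae
Final stack: "cae" (length 3)

3


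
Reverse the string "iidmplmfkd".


Input: iidmplmfkd
Reading characters right to left:
  Position 9: 'd'
  Position 8: 'k'
  Position 7: 'f'
  Position 6: 'm'
  Position 5: 'l'
  Position 4: 'p'
  Position 3: 'm'
  Position 2: 'd'
  Position 1: 'i'
  Position 0: 'i'
Reversed: dkfmlpmdii

dkfmlpmdii


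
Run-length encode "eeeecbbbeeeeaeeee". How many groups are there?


Input: eeeecbbbeeeeaeeee
Scanning for consecutive runs:
  Group 1: 'e' x 4 (positions 0-3)
  Group 2: 'c' x 1 (positions 4-4)
  Group 3: 'b' x 3 (positions 5-7)
  Group 4: 'e' x 4 (positions 8-11)
  Group 5: 'a' x 1 (positions 12-12)
  Group 6: 'e' x 4 (positions 13-16)
Total groups: 6

6


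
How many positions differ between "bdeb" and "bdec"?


Comparing "bdeb" and "bdec" position by position:
  Position 0: 'b' vs 'b' => same
  Position 1: 'd' vs 'd' => same
  Position 2: 'e' vs 'e' => same
  Position 3: 'b' vs 'c' => DIFFER
Positions that differ: 1

1


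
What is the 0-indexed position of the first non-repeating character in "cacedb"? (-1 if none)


Input: cacedb
Character frequencies:
  'a': 1
  'b': 1
  'c': 2
  'd': 1
  'e': 1
Scanning left to right for freq == 1:
  Position 0 ('c'): freq=2, skip
  Position 1 ('a'): unique! => answer = 1

1


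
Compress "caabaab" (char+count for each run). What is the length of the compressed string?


Input: caabaab
Runs:
  'c' x 1 => "c1"
  'a' x 2 => "a2"
  'b' x 1 => "b1"
  'a' x 2 => "a2"
  'b' x 1 => "b1"
Compressed: "c1a2b1a2b1"
Compressed length: 10

10


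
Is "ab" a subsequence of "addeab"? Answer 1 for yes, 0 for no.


Check if "ab" is a subsequence of "addeab"
Greedy scan:
  Position 0 ('a'): matches sub[0] = 'a'
  Position 1 ('d'): no match needed
  Position 2 ('d'): no match needed
  Position 3 ('e'): no match needed
  Position 4 ('a'): no match needed
  Position 5 ('b'): matches sub[1] = 'b'
All 2 characters matched => is a subsequence

1


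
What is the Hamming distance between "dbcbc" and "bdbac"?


Comparing "dbcbc" and "bdbac" position by position:
  Position 0: 'd' vs 'b' => differ
  Position 1: 'b' vs 'd' => differ
  Position 2: 'c' vs 'b' => differ
  Position 3: 'b' vs 'a' => differ
  Position 4: 'c' vs 'c' => same
Total differences (Hamming distance): 4

4


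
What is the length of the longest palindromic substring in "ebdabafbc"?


Input: "ebdabafbc"
Checking substrings for palindromes:
  [3:6] "aba" (len 3) => palindrome
Longest palindromic substring: "aba" with length 3

3


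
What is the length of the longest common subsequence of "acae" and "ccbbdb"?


LCS of "acae" and "ccbbdb"
DP table:
           c    c    b    b    d    b
      0    0    0    0    0    0    0
  a   0    0    0    0    0    0    0
  c   0    1    1    1    1    1    1
  a   0    1    1    1    1    1    1
  e   0    1    1    1    1    1    1
LCS length = dp[4][6] = 1

1


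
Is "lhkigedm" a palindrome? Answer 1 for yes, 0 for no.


Input: lhkigedm
Reversed: mdegikhl
  Compare pos 0 ('l') with pos 7 ('m'): MISMATCH
  Compare pos 1 ('h') with pos 6 ('d'): MISMATCH
  Compare pos 2 ('k') with pos 5 ('e'): MISMATCH
  Compare pos 3 ('i') with pos 4 ('g'): MISMATCH
Result: not a palindrome

0


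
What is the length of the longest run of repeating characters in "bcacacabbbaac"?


Input: "bcacacabbbaac"
Scanning for longest run:
  Position 1 ('c'): new char, reset run to 1
  Position 2 ('a'): new char, reset run to 1
  Position 3 ('c'): new char, reset run to 1
  Position 4 ('a'): new char, reset run to 1
  Position 5 ('c'): new char, reset run to 1
  Position 6 ('a'): new char, reset run to 1
  Position 7 ('b'): new char, reset run to 1
  Position 8 ('b'): continues run of 'b', length=2
  Position 9 ('b'): continues run of 'b', length=3
  Position 10 ('a'): new char, reset run to 1
  Position 11 ('a'): continues run of 'a', length=2
  Position 12 ('c'): new char, reset run to 1
Longest run: 'b' with length 3

3


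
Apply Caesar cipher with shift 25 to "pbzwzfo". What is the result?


Caesar cipher: shift "pbzwzfo" by 25
  'p' (pos 15) + 25 = pos 14 = 'o'
  'b' (pos 1) + 25 = pos 0 = 'a'
  'z' (pos 25) + 25 = pos 24 = 'y'
  'w' (pos 22) + 25 = pos 21 = 'v'
  'z' (pos 25) + 25 = pos 24 = 'y'
  'f' (pos 5) + 25 = pos 4 = 'e'
  'o' (pos 14) + 25 = pos 13 = 'n'
Result: oayvyen

oayvyen


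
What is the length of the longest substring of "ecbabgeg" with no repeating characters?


Input: "ecbabgeg"
Sliding window (track last position of each char):
  Position 0 ('e'): window [0,0] length 1 -- new best
  Position 1 ('c'): window [0,1] length 2 -- new best
  Position 2 ('b'): window [0,2] length 3 -- new best
  Position 3 ('a'): window [0,3] length 4 -- new best
  Position 4 ('b'): repeat (last at 2), move window start to 3
  Position 4 ('b'): window [3,4] length 2
  Position 5 ('g'): window [3,5] length 3
  Position 6 ('e'): window [3,6] length 4
  Position 7 ('g'): repeat (last at 5), move window start to 6
  Position 7 ('g'): window [6,7] length 2
Longest substring with no repeats: "ecba" with length 4

4


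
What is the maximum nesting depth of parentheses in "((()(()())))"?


Input: "((()(()())))"
Tracking depth:
  Position 0 '(': depth becomes 1
  Position 1 '(': depth becomes 2
  Position 2 '(': depth becomes 3
  Position 3 ')': depth becomes 2
  Position 4 '(': depth becomes 3
  Position 5 '(': depth becomes 4
  Position 6 ')': depth becomes 3
  Position 7 '(': depth becomes 4
  Position 8 ')': depth becomes 3
  Position 9 ')': depth becomes 2
  Position 10 ')': depth becomes 1
  Position 11 ')': depth becomes 0
Maximum depth reached: 4

4


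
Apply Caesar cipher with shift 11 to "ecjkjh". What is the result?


Caesar cipher: shift "ecjkjh" by 11
  'e' (pos 4) + 11 = pos 15 = 'p'
  'c' (pos 2) + 11 = pos 13 = 'n'
  'j' (pos 9) + 11 = pos 20 = 'u'
  'k' (pos 10) + 11 = pos 21 = 'v'
  'j' (pos 9) + 11 = pos 20 = 'u'
  'h' (pos 7) + 11 = pos 18 = 's'
Result: pnuvus

pnuvus


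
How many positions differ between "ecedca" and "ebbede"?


Comparing "ecedca" and "ebbede" position by position:
  Position 0: 'e' vs 'e' => same
  Position 1: 'c' vs 'b' => DIFFER
  Position 2: 'e' vs 'b' => DIFFER
  Position 3: 'd' vs 'e' => DIFFER
  Position 4: 'c' vs 'd' => DIFFER
  Position 5: 'a' vs 'e' => DIFFER
Positions that differ: 5

5


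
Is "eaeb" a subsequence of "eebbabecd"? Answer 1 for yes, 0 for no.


Check if "eaeb" is a subsequence of "eebbabecd"
Greedy scan:
  Position 0 ('e'): matches sub[0] = 'e'
  Position 1 ('e'): no match needed
  Position 2 ('b'): no match needed
  Position 3 ('b'): no match needed
  Position 4 ('a'): matches sub[1] = 'a'
  Position 5 ('b'): no match needed
  Position 6 ('e'): matches sub[2] = 'e'
  Position 7 ('c'): no match needed
  Position 8 ('d'): no match needed
Only matched 3/4 characters => not a subsequence

0


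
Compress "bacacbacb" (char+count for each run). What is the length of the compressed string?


Input: bacacbacb
Runs:
  'b' x 1 => "b1"
  'a' x 1 => "a1"
  'c' x 1 => "c1"
  'a' x 1 => "a1"
  'c' x 1 => "c1"
  'b' x 1 => "b1"
  'a' x 1 => "a1"
  'c' x 1 => "c1"
  'b' x 1 => "b1"
Compressed: "b1a1c1a1c1b1a1c1b1"
Compressed length: 18

18


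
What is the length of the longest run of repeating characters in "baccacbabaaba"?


Input: "baccacbabaaba"
Scanning for longest run:
  Position 1 ('a'): new char, reset run to 1
  Position 2 ('c'): new char, reset run to 1
  Position 3 ('c'): continues run of 'c', length=2
  Position 4 ('a'): new char, reset run to 1
  Position 5 ('c'): new char, reset run to 1
  Position 6 ('b'): new char, reset run to 1
  Position 7 ('a'): new char, reset run to 1
  Position 8 ('b'): new char, reset run to 1
  Position 9 ('a'): new char, reset run to 1
  Position 10 ('a'): continues run of 'a', length=2
  Position 11 ('b'): new char, reset run to 1
  Position 12 ('a'): new char, reset run to 1
Longest run: 'c' with length 2

2


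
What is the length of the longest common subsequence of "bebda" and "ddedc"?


LCS of "bebda" and "ddedc"
DP table:
           d    d    e    d    c
      0    0    0    0    0    0
  b   0    0    0    0    0    0
  e   0    0    0    1    1    1
  b   0    0    0    1    1    1
  d   0    1    1    1    2    2
  a   0    1    1    1    2    2
LCS length = dp[5][5] = 2

2
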